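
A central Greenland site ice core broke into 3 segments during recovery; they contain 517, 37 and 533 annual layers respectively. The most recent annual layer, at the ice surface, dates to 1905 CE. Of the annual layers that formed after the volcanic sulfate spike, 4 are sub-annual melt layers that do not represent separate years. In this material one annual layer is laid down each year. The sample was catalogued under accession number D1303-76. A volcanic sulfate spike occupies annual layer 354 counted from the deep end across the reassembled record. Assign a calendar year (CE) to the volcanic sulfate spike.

1176 CE

Total annual layers = 517 + 37 + 533 = 1087.
1087 − 354 = 733 annual layers lie beyond the volcanic sulfate spike toward the ice surface.
733 − 4 false = 729 true annual layers after the volcanic sulfate spike.
Counting back 729 years from 1905 CE places the volcanic sulfate spike in 1905 − 729 = 1176 CE.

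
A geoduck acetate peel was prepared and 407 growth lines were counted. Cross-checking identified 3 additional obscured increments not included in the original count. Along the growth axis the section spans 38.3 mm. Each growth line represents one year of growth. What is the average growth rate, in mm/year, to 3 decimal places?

Adjusted count: 407 + 3 = 410 growth lines.
Mean rate = 38.3 mm / 410 years ≈ 0.093 mm/year.

0.093 mm/year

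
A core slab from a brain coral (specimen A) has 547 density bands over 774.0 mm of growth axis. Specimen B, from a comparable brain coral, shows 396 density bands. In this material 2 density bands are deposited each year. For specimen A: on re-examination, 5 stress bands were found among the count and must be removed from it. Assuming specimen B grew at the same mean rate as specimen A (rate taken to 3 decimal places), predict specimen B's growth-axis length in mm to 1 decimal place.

565.5 mm

Specimen A: true density band count = 547 − 5 = 542.
Specimen A: 542 density bands at 2 per year is 542 / 2 = 271 years.
A: 774.0 mm over 271 years gives 774.0 / 271 ≈ 2.856 mm/yr.
Specimen B: dividing by 2 density bands per year: 396 / 2 = 198 years. B's length ≈ 2.856 × 198 = 565.5 mm.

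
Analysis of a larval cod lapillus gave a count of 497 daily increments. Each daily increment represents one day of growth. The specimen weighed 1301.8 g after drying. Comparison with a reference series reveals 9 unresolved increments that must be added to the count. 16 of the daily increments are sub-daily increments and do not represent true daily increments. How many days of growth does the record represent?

490 days

After corrections the count is 497 − 16 + 9 = 490 daily increments.
One daily increment per day makes the duration 490 days.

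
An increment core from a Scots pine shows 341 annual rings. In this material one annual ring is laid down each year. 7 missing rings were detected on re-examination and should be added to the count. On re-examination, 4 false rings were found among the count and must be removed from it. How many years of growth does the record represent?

After corrections the count is 341 − 4 + 7 = 344 annual rings.
At one annual ring per year, that is 344 years.

344 years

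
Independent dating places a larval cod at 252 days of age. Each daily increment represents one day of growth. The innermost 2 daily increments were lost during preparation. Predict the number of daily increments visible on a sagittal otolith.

At one daily increment per day, 252 days correspond to 252 daily increments.
Subtracting the 2 daily increments not captured gives 252 − 2 = 250 daily increments in the record.

250 daily increments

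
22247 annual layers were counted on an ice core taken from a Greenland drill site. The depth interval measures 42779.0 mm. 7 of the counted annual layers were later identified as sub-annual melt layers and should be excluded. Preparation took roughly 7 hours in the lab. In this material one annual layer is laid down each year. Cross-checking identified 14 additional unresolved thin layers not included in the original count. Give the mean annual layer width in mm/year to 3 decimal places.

True annual layer count = 22247 − 7 + 14 = 22254.
Mean rate = 42779.0 mm / 22254 years ≈ 1.922 mm/year.

1.922 mm/year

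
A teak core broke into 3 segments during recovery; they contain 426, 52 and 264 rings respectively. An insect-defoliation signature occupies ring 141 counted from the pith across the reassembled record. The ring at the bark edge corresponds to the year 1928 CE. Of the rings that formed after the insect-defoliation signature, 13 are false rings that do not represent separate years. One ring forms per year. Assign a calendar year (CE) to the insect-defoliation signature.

1340 CE

Total rings = 426 + 52 + 264 = 742.
The insect-defoliation signature sits at ring 141 from the pith, so 742 − 141 = 601 rings formed after it.
601 − 13 false = 588 true rings after the insect-defoliation signature.
The ring at the bark edge is 1928 CE, so the insect-defoliation signature dates to 1928 − 588 = 1340 CE.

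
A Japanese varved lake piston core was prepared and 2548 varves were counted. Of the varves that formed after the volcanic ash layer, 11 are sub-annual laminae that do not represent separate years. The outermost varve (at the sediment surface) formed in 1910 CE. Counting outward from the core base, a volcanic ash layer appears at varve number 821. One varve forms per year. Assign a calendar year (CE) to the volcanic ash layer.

The volcanic ash layer sits at varve 821 from the core base, so 2548 − 821 = 1727 varves formed after it.
Excluding 11 false varves: 1727 − 11 = 1716.
The varve at the sediment surface is 1910 CE, so the volcanic ash layer dates to 1910 − 1716 = 194 CE.

194 CE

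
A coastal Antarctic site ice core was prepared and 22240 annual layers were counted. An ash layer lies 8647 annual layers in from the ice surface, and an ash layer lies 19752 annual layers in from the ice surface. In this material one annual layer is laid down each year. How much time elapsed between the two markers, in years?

19752 − 8647 = 11105 annual layers lie between the two events.
One annual layer per year makes the interval 11105 years.

11105 years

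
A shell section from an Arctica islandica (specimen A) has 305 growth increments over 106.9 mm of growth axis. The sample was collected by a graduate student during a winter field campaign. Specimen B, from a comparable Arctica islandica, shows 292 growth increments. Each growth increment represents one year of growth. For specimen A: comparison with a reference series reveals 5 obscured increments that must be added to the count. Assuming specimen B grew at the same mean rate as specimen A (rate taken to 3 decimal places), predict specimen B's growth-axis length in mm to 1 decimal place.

100.7 mm

Specimen A: true growth increment count = 305 + 5 = 310.
A: Mean rate = 106.9 mm / 310 years ≈ 0.345 mm per year.
Length of B = 0.345 × 292 = 100.7 mm.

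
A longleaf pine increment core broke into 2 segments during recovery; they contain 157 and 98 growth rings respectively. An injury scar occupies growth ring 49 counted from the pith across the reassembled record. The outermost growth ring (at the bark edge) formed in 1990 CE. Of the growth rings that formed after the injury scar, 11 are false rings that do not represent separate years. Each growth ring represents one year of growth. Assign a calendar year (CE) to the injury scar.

Total growth rings = 157 + 98 = 255.
255 − 49 = 206 growth rings lie beyond the injury scar toward the bark edge.
206 − 11 false = 195 true growth rings after the injury scar.
The growth ring at the bark edge is 1990 CE, so the injury scar dates to 1990 − 195 = 1795 CE.

1795 CE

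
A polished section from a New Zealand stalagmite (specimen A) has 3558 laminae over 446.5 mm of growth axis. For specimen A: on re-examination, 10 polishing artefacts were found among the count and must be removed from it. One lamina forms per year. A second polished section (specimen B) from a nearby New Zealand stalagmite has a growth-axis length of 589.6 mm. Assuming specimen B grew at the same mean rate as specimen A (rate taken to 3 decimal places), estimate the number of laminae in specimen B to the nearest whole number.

Specimen A: true lamina count = 3558 − 10 = 3548.
A: Extension rate ≈ 446.5 / 3548 = 0.126 mm/yr.
Specimen B: 589.6 mm / 0.126 mm per year = 4679.37 years ≈ 4679 laminae.

4679 laminae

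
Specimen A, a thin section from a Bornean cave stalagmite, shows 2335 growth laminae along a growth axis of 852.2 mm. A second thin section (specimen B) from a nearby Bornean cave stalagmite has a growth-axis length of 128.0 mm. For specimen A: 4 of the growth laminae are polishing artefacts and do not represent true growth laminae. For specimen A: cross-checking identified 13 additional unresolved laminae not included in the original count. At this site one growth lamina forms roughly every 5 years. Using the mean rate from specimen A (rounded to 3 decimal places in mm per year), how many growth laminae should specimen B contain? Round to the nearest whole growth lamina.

351 growth laminae

Specimen A: true growth lamina count = 2335 − 4 + 13 = 2344.
Specimen A: at 5 years per growth lamina, 2344 × 5 = 11720 years.
A: Extension rate ≈ 852.2 / 11720 = 0.073 mm per year.
Specimen B: 128.0 mm / 0.073 mm per year = 1753.42 years; at 5 years per growth lamina that is 1753.42 / 5 ≈ 351 growth laminae.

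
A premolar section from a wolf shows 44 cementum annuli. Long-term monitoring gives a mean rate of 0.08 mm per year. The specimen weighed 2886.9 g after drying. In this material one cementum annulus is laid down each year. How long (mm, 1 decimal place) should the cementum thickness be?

3.5 mm

44 years of growth are recorded.
44 years at 0.08 mm/year gives 0.08 × 44 = 3.5 mm.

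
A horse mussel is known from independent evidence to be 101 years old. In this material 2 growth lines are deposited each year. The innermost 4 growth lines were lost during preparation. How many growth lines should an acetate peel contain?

198 growth lines

101 years at 2 growth lines per year gives 101 × 2 = 202 growth lines.
202 − 4 missed = 198 growth lines expected in the prepared section.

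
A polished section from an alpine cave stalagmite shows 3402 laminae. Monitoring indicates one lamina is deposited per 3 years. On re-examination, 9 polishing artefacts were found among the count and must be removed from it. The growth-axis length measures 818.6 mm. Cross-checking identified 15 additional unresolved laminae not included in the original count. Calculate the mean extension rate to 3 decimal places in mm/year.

0.080 mm/year

Correcting the raw count gives 3402 − 9 + 15 = 3408 true laminae.
At 3 years per lamina, 3408 × 3 = 10224 years.
818.6 mm over 10224 years gives 818.6 / 10224 ≈ 0.080 mm/year.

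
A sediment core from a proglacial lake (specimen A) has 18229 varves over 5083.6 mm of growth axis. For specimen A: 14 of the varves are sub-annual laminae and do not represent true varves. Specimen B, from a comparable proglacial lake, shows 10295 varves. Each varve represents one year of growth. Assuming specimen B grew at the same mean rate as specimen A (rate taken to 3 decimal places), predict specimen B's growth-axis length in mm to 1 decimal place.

Specimen A: correcting the raw count gives 18229 − 14 = 18215 true varves.
A: Extension rate ≈ 5083.6 / 18215 = 0.279 mm per year.
B's length ≈ 0.279 × 10295 = 2872.3 mm.

2872.3 mm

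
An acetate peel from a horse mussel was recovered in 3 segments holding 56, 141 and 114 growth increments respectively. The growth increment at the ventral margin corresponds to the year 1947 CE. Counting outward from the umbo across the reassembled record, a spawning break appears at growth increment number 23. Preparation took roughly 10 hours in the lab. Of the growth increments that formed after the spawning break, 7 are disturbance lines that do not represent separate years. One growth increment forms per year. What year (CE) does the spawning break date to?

Total growth increments = 56 + 141 + 114 = 311.
Between growth increment 23 and the ventral margin there are 311 − 23 = 288 growth increments.
Excluding 7 false growth increments: 288 − 7 = 281.
The growth increment at the ventral margin is 1947 CE, so the spawning break dates to 1947 − 281 = 1666 CE.

1666 CE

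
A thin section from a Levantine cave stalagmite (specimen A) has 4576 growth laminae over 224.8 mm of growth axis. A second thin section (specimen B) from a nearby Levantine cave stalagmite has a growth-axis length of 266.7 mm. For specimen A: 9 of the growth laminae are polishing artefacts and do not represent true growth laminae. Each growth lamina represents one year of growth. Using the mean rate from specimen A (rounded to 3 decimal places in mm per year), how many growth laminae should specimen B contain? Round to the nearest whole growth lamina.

5443 growth laminae

Specimen A: after corrections the count is 4576 − 9 = 4567 growth laminae.
A: Mean rate = 224.8 mm / 4567 years ≈ 0.049 mm/yr.
B spans 266.7 / 0.049 = 5442.86 years ≈ 5443 growth laminae.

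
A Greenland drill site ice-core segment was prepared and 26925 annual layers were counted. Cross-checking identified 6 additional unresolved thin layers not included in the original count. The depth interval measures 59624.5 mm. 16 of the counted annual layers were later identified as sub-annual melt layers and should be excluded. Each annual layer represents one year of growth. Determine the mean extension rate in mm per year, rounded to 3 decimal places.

2.215 mm per year

After corrections the count is 26925 − 16 + 6 = 26915 annual layers.
59624.5 mm over 26915 years gives 59624.5 / 26915 ≈ 2.215 mm per year.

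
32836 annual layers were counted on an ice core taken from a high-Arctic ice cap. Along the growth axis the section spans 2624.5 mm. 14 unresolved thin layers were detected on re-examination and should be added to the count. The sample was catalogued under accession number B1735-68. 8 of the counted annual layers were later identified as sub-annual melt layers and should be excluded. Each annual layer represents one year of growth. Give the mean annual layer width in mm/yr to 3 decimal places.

0.080 mm/yr

Correcting the raw count gives 32836 − 8 + 14 = 32842 true annual layers.
Mean rate = 2624.5 mm / 32842 years ≈ 0.080 mm/yr.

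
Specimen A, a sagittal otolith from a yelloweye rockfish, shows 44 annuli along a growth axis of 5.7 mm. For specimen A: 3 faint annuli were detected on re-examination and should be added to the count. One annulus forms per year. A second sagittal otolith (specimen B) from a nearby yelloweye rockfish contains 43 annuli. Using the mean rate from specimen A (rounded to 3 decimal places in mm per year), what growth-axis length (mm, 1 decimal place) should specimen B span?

Specimen A: after corrections the count is 44 + 3 = 47 annuli.
A: Extension rate ≈ 5.7 / 47 = 0.121 mm per year.
B's length ≈ 0.121 × 43 = 5.2 mm.

5.2 mm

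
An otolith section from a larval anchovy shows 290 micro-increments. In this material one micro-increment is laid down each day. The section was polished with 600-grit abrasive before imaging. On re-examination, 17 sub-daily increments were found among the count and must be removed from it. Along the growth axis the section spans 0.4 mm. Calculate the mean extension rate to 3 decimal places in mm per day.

After corrections the count is 290 − 17 = 273 micro-increments.
Extension rate ≈ 0.4 / 273 = 0.001 mm per day.

0.001 mm per day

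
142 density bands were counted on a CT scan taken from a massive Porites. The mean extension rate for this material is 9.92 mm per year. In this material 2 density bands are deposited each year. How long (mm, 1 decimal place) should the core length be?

704.3 mm

With 2 density bands per year, 142 / 2 = 71 years.
Predicted length = 9.92 mm/year × 71 years = 704.3 mm.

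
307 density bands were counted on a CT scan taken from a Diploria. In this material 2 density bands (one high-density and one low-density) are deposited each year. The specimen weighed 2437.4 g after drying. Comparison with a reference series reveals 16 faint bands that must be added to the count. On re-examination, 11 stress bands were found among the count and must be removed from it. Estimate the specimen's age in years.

156 years

Adjusted count: 307 − 11 + 16 = 312 density bands.
With 2 density bands per year, 312 / 2 = 156 years.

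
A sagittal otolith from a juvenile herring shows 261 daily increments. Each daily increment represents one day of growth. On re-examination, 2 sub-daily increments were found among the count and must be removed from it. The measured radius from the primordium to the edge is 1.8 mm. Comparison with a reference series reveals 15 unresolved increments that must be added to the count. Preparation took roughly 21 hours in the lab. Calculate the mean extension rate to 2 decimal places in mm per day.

0.01 mm per day

Adjusted count: 261 − 2 + 15 = 274 daily increments.
Extension rate ≈ 1.8 / 274 = 0.01 mm per day.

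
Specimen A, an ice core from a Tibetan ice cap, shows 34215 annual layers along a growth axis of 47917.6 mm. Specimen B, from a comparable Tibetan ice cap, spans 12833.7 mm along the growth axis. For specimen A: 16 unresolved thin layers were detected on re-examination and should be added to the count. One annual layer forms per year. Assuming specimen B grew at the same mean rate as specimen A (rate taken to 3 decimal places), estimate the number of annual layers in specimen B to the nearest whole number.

Specimen A: after corrections the count is 34215 + 16 = 34231 annual layers.
A: Mean rate = 47917.6 mm / 34231 years ≈ 1.400 mm per year.
B spans 12833.7 / 1.400 = 9166.93 years ≈ 9167 annual layers.

9167 annual layers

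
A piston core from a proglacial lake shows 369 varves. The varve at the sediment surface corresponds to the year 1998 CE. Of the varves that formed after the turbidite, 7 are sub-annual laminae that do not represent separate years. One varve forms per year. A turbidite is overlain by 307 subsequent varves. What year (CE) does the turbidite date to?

1698 CE

There are 307 varves younger than the turbidite.
Excluding 7 false varves: 307 − 7 = 300.
1998 − 300 = 1698 CE.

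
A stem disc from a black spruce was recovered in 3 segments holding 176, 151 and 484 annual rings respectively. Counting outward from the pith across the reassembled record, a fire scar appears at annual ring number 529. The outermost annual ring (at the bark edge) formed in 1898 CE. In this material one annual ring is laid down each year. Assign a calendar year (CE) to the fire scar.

Total annual rings = 176 + 151 + 484 = 811.
The fire scar sits at annual ring 529 from the pith, so 811 − 529 = 282 annual rings formed after it.
Counting back 282 years from 1898 CE places the fire scar in 1898 − 282 = 1616 CE.

1616 CE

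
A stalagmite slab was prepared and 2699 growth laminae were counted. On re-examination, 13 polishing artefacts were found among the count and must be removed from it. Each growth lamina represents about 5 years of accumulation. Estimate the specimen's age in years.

13430 years

Adjusted count: 2699 − 13 = 2686 growth laminae.
At 5 years per growth lamina, 2686 × 5 = 13430 years.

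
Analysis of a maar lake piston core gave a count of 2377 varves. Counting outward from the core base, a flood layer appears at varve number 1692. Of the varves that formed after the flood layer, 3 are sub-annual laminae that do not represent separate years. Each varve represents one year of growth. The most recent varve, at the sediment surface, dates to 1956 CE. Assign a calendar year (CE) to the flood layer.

The flood layer sits at varve 1692 from the core base, so 2377 − 1692 = 685 varves formed after it.
Removing the 3 false varves leaves 685 − 3 = 682 true varves beyond the flood layer.
The varve at the sediment surface is 1956 CE, so the flood layer dates to 1956 − 682 = 1274 CE.

1274 CE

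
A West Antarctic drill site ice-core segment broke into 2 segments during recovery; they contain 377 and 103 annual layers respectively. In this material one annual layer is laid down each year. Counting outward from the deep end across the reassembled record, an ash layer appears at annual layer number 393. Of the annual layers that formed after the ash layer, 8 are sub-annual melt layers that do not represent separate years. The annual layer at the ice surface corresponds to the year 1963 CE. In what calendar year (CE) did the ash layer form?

1884 CE

Total annual layers = 377 + 103 = 480.
Between annual layer 393 and the ice surface there are 480 − 393 = 87 annual layers.
87 − 8 false = 79 true annual layers after the ash layer.
1963 − 79 = 1884 CE.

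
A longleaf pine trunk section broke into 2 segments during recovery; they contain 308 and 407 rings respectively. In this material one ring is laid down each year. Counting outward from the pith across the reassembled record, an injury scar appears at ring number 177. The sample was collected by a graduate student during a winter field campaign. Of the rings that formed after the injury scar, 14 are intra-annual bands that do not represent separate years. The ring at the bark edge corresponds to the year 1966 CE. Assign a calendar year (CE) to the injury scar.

Total rings = 308 + 407 = 715.
The injury scar sits at ring 177 from the pith, so 715 − 177 = 538 rings formed after it.
Removing the 14 false rings leaves 538 − 14 = 524 true rings beyond the injury scar.
Counting back 524 years from 1966 CE places the injury scar in 1966 − 524 = 1442 CE.

1442 CE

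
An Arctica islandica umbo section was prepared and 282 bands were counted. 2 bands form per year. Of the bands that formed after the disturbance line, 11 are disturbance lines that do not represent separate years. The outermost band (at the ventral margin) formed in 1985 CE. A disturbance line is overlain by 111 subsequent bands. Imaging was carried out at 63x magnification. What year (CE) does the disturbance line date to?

1935 CE

There are 111 bands younger than the disturbance line.
111 − 11 false = 100 true bands after the disturbance line.
100 bands at 2 per year is 100 / 2 = 50 years.
The band at the ventral margin is 1985 CE, so the disturbance line dates to 1985 − 50 = 1935 CE.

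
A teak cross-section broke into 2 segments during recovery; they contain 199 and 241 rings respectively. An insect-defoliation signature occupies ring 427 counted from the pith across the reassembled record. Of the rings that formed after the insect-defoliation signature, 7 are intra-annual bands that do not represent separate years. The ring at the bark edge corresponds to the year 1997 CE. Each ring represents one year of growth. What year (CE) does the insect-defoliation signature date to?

1991 CE

Total rings = 199 + 241 = 440.
Between ring 427 and the bark edge there are 440 − 427 = 13 rings.
13 − 7 false = 6 true rings after the insect-defoliation signature.
The ring at the bark edge is 1997 CE, so the insect-defoliation signature dates to 1997 − 6 = 1991 CE.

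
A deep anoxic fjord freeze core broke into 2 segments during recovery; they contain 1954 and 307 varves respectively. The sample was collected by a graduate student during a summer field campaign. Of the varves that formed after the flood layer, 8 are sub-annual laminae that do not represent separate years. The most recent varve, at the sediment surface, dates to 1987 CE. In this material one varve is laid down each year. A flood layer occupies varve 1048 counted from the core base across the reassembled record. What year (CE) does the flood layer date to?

Total varves = 1954 + 307 = 2261.
Between varve 1048 and the sediment surface there are 2261 − 1048 = 1213 varves.
Removing the 8 false varves leaves 1213 − 8 = 1205 true varves beyond the flood layer.
1987 − 1205 = 782 CE.

782 CE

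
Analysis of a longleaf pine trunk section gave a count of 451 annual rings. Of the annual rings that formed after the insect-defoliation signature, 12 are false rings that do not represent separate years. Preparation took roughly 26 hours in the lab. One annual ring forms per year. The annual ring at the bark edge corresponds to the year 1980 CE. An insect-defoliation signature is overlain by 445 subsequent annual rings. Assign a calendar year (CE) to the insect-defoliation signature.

1547 CE

445 annual rings formed after the insect-defoliation signature.
Removing the 12 false annual rings leaves 445 − 12 = 433 true annual rings beyond the insect-defoliation signature.
The annual ring at the bark edge is 1980 CE, so the insect-defoliation signature dates to 1980 − 433 = 1547 CE.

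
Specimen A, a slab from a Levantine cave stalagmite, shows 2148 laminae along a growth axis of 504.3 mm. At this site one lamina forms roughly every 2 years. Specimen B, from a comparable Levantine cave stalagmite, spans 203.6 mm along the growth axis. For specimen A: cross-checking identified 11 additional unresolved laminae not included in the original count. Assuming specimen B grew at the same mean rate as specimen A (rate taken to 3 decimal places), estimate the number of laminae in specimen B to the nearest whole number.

870 laminae

Specimen A: adjusted count: 2148 + 11 = 2159 laminae.
Specimen A: at 2 years per lamina, 2159 × 2 = 4318 years.
A: 504.3 mm over 4318 years gives 504.3 / 4318 ≈ 0.117 mm per year.
Specimen B: 203.6 mm / 0.117 mm per year = 1740.17 years; at 2 years per lamina that is 1740.17 / 2 ≈ 870 laminae.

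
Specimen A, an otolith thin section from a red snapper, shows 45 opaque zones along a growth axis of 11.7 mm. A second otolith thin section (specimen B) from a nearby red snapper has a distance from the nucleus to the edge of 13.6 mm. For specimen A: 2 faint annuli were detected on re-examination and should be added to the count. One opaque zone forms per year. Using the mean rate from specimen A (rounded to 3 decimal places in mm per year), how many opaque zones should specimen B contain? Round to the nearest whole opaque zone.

Specimen A: adjusted count: 45 + 2 = 47 opaque zones.
A: Extension rate ≈ 11.7 / 47 = 0.249 mm/year.
Specimen B: 13.6 mm / 0.249 mm per year = 54.62 years ≈ 55 opaque zones.

55 opaque zones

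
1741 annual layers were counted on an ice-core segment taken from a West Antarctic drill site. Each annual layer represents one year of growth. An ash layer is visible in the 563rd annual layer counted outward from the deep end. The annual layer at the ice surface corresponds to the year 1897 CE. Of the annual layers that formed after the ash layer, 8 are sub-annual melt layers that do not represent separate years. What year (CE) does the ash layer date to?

1741 − 563 = 1178 annual layers lie beyond the ash layer toward the ice surface.
Excluding 8 false annual layers: 1178 − 8 = 1170.
The annual layer at the ice surface is 1897 CE, so the ash layer dates to 1897 − 1170 = 727 CE.

727 CE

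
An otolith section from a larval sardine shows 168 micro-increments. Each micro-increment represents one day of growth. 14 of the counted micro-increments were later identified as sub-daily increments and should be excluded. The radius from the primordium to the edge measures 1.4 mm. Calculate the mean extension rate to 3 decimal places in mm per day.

0.009 mm per day

After corrections the count is 168 − 14 = 154 micro-increments.
Mean rate = 1.4 mm / 154 days ≈ 0.009 mm per day.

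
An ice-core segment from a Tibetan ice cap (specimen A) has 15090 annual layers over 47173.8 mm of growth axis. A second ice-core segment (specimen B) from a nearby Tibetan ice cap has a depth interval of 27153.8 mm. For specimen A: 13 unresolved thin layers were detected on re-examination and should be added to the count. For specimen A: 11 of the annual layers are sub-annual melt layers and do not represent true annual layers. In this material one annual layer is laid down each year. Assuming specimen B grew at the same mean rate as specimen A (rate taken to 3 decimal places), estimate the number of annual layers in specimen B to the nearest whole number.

8686 annual layers

Specimen A: true annual layer count = 15090 − 11 + 13 = 15092.
A: 47173.8 mm over 15092 years gives 47173.8 / 15092 ≈ 3.126 mm/year.
Specimen B: 27153.8 mm / 3.126 mm per year = 8686.44 years ≈ 8686 annual layers.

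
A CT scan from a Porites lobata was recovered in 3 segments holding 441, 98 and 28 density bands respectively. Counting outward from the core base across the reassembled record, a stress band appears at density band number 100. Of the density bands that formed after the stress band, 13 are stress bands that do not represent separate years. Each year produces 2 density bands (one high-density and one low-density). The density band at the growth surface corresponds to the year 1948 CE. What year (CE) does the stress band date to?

Total density bands = 441 + 98 + 28 = 567.
567 − 100 = 467 density bands lie beyond the stress band toward the growth surface.
Excluding 13 false density bands: 467 − 13 = 454.
454 density bands at 2 per year is 454 / 2 = 227 years.
Counting back 227 years from 1948 CE places the stress band in 1948 − 227 = 1721 CE.

1721 CE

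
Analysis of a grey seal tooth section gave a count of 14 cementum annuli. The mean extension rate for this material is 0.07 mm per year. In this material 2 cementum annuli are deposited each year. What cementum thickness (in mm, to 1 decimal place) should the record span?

With 2 cementum annuli per year, 14 / 2 = 7 years.
Length ≈ 0.07 × 7 = 0.5 mm.

0.5 mm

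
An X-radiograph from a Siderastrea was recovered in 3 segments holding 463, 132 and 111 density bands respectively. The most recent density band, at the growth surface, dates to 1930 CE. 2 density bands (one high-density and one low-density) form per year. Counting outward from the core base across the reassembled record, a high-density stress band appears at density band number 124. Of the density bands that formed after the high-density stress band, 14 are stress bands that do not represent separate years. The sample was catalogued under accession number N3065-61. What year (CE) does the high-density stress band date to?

Total density bands = 463 + 132 + 111 = 706.
Between density band 124 and the growth surface there are 706 − 124 = 582 density bands.
Removing the 14 false density bands leaves 582 − 14 = 568 true density bands beyond the high-density stress band.
568 density bands at 2 per year is 568 / 2 = 284 years.
1930 − 284 = 1646 CE.

1646 CE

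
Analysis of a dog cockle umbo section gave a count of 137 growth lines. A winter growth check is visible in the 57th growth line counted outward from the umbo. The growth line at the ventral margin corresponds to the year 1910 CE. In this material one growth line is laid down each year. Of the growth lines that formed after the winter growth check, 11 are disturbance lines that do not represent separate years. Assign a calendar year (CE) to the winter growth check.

1841 CE

The winter growth check sits at growth line 57 from the umbo, so 137 − 57 = 80 growth lines formed after it.
80 − 11 false = 69 true growth lines after the winter growth check.
The growth line at the ventral margin is 1910 CE, so the winter growth check dates to 1910 − 69 = 1841 CE.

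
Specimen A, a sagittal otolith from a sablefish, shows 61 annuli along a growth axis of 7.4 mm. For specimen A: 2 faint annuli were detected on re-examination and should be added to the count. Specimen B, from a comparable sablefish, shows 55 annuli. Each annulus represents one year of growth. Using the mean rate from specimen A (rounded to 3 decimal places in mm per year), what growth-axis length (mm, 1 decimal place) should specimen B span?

6.4 mm

Specimen A: adjusted count: 61 + 2 = 63 annuli.
A: 7.4 mm over 63 years gives 7.4 / 63 ≈ 0.117 mm per year.
For B, 0.117 mm/year × 55 years = 6.4 mm.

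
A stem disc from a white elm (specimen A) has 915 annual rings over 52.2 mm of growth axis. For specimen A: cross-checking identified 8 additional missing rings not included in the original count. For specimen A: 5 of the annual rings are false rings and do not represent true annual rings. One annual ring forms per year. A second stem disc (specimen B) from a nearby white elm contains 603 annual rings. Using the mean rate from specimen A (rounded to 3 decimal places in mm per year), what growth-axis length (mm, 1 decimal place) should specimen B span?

Specimen A: after corrections the count is 915 − 5 + 8 = 918 annual rings.
A: Mean rate = 52.2 mm / 918 years ≈ 0.057 mm/year.
For B, 0.057 mm/year × 603 years = 34.4 mm.

34.4 mm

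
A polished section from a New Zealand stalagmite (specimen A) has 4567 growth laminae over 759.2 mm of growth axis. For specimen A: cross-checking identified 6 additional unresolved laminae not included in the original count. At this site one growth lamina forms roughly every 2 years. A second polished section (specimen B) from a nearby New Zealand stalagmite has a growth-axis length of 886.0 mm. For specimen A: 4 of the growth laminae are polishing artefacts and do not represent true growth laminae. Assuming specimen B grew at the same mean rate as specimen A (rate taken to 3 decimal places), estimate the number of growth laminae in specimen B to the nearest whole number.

5337 growth laminae

Specimen A: true growth lamina count = 4567 − 4 + 6 = 4569.
Specimen A: multiplying by 2 years per growth lamina: 4569 × 2 = 9138 years.
A: Extension rate ≈ 759.2 / 9138 = 0.083 mm per year.
For B, 886.0 / 0.083 = 10674.70 years; at 2 years per growth lamina that is 10674.70 / 2 ≈ 5337 growth laminae.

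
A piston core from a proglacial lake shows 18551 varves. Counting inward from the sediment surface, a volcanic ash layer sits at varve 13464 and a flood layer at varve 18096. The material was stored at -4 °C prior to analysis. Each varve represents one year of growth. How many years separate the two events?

4632 yr

Separation: 18096 − 13464 = 4632 varves.
That is 4632 years at one varve per year.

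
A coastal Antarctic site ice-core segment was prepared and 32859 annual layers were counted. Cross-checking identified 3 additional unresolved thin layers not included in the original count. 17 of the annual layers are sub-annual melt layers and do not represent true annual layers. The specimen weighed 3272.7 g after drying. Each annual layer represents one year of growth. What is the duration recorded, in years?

True annual layer count = 32859 − 17 + 3 = 32845.
At one annual layer per year, that is 32845 years.

32845 yr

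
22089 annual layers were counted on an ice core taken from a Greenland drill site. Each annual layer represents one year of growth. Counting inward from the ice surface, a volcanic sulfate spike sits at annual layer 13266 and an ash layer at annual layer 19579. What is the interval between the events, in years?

6313 years

Separation: 19579 − 13266 = 6313 annual layers.
At one annual layer per year, 6313 years elapsed between them.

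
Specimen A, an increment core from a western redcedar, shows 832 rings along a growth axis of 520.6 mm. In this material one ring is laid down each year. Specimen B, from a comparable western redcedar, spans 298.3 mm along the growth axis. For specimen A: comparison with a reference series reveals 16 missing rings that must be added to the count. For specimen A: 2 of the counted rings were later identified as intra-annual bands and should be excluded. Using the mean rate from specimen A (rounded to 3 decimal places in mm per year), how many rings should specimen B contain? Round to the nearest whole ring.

485 rings

Specimen A: true ring count = 832 − 2 + 16 = 846.
A: 520.6 mm over 846 years gives 520.6 / 846 ≈ 0.615 mm per year.
Specimen B: 298.3 mm / 0.615 mm per year = 485.04 years ≈ 485 rings.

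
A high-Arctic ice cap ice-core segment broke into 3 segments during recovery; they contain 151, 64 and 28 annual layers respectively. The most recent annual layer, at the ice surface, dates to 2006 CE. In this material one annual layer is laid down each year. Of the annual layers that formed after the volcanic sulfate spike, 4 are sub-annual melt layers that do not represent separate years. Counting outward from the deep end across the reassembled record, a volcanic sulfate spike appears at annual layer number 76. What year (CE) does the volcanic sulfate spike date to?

Total annual layers = 151 + 64 + 28 = 243.
The volcanic sulfate spike sits at annual layer 76 from the deep end, so 243 − 76 = 167 annual layers formed after it.
Excluding 4 false annual layers: 167 − 4 = 163.
The annual layer at the ice surface is 2006 CE, so the volcanic sulfate spike dates to 2006 − 163 = 1843 CE.

1843 CE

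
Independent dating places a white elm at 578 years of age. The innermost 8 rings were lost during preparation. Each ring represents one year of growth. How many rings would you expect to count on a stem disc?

Expected rings over 578 years: 578.
578 − 8 missed = 570 rings expected in the prepared section.

570 rings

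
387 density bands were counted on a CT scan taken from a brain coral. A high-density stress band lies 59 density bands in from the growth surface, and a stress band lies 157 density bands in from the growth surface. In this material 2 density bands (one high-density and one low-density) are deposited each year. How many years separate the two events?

157 − 59 = 98 density bands lie between the two events.
98 density bands at 2 per year is 98 / 2 = 49 years.

49 years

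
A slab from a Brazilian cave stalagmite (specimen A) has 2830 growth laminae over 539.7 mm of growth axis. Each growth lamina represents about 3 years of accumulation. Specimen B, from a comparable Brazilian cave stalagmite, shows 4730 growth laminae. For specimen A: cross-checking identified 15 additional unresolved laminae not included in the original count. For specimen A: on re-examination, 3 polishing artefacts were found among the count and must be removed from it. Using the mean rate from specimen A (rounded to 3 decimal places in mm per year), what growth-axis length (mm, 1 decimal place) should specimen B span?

894.0 mm

Specimen A: true growth lamina count = 2830 − 3 + 15 = 2842.
Specimen A: 2842 growth laminae at 3 years each span 2842 × 3 = 8526 years.
A: Mean rate = 539.7 mm / 8526 years ≈ 0.063 mm per year.
Specimen B: multiplying by 3 years per growth lamina: 4730 × 3 = 14190 years. For B, 0.063 mm/year × 14190 years = 894.0 mm.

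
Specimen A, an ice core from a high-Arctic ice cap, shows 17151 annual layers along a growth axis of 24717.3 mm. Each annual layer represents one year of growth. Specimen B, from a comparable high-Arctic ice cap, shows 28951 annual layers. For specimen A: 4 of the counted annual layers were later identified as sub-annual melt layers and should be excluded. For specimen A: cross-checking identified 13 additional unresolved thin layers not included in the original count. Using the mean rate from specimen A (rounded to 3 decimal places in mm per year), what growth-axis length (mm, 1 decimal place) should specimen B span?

Specimen A: correcting the raw count gives 17151 − 4 + 13 = 17160 true annual layers.
A: Extension rate ≈ 24717.3 / 17160 = 1.440 mm per year.
Length of B = 1.440 × 28951 = 41689.4 mm.

41689.4 mm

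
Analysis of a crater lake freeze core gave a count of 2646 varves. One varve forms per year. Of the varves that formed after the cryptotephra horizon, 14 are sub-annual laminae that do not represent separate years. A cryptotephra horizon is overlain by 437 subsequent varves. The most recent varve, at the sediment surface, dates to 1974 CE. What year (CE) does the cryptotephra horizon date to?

437 varves formed after the cryptotephra horizon.
437 − 14 false = 423 true varves after the cryptotephra horizon.
The varve at the sediment surface is 1974 CE, so the cryptotephra horizon dates to 1974 − 423 = 1551 CE.

1551 CE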